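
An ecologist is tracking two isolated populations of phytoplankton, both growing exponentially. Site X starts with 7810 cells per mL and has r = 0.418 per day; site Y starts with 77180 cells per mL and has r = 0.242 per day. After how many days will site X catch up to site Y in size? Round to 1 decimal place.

13.0 days

Set 7810·e^(0.418t) = 77180·e^(0.242t).
e^((0.418 − 0.242)t) = 77180/7810 → e^(0.176·t) = 9.8822.
0.176·t = ln(9.8822) = 2.2907, so t = 2.2907/0.176 = 13.016.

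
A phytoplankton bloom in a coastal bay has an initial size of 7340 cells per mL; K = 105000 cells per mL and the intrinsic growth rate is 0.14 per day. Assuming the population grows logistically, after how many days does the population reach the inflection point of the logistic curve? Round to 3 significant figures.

18.5 days

Logistic growth is fastest at N = K/2 = 52500.
A = (K − N₀)/N₀ = 13.305. Set K/(1 + A·e^(−rt)) = K/2 → A·e^(−rt) = 1.
e^(−0.14t) = 1/13.305 = 0.0751587, so t = ln(13.305)/0.14 = 2.5882/0.14 = 18.487.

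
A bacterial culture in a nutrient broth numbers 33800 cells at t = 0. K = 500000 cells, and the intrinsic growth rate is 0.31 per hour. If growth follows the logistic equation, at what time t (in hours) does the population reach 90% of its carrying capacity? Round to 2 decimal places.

15.55 hours

A = (K − N₀)/N₀ = (500000 − 33800)/33800 = 13.793.
Solve 500000/(1 + 13.793·e^(−0.31t)) = 450000: 1 + 13.793·e^(−0.31t) = 1.1111, so e^(−0.31t) = 0.00805567.
−0.31·t = ln(0.00805567) = -4.8214, so t = 4.8214/0.31 = 15.553.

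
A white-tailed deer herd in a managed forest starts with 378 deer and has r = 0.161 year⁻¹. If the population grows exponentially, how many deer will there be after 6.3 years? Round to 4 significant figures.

1042 deer

N(t) = N₀·e^(rt) = 378 × e^(0.161×6.3) = 378 × e^1.014.
e^1.014 ≈ 2.7574, so N ≈ 378 × 2.7574 = 1042.31.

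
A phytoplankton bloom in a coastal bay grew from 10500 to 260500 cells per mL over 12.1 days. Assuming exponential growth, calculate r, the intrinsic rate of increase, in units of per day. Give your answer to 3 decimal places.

From N(t) = N₀·e^(rt): e^(r·12.1) = 260500/10500 = 24.81.
r·12.1 = ln(24.81) = 3.2112, so r = 3.2112/12.1 = 0.26539.

0.265 per day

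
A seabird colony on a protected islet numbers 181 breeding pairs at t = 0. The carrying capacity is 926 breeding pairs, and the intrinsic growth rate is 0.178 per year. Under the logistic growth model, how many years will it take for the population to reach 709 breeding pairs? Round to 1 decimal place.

14.6 years

A = (K − N₀)/N₀ = (926 − 181)/181 = 4.116.
Solve 926/(1 + 4.116·e^(−0.178t)) = 709: 1 + 4.116·e^(−0.178t) = 1.3061, so e^(−0.178t) = 0.0743594.
−0.178·t = ln(0.0743594) = -2.5988, so t = 2.5988/0.178 = 14.6.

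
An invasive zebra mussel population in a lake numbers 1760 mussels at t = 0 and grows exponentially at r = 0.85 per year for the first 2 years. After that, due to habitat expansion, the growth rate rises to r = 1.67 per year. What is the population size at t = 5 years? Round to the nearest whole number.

Phase 1: N(2) = 1760·e^(0.85×2) = 1760·e^1.7 = 9634.15.
Phase 2 runs for 5 − 2 = 3 years at r = 1.67.
N(5) = 9634.15·e^(1.67×3) = 9634.15·e^5.01 = 1.444204×10^6.

1444204 mussels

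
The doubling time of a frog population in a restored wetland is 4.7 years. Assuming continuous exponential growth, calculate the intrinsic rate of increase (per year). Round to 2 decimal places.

r = ln(2)/t_d = 0.6931/4.7 = 0.14748.

0.15 per year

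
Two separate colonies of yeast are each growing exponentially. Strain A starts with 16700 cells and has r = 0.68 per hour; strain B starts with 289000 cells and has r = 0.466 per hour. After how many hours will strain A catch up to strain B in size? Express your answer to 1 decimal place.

Set 16700·e^(0.68t) = 289000·e^(0.466t).
e^((0.68 − 0.466)t) = 289000/16700 → e^(0.214·t) = 17.305.
0.214·t = ln(17.305) = 2.851, so t = 2.851/0.214 = 13.323.

13.3 hours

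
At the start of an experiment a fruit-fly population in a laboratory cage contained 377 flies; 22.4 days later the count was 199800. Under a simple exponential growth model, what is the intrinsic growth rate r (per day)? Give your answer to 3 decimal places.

0.280 per day

From N(t) = N₀·e^(rt): e^(r·22.4) = 199800/377 = 529.97.
r·22.4 = ln(529.97) = 6.2728, so r = 6.2728/22.4 = 0.28004.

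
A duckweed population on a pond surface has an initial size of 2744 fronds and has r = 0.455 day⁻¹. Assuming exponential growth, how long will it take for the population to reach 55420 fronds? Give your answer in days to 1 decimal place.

Set N₀·e^(rt) = 55420: e^(0.455·t) = 55420/2744 = 20.197.
0.455·t = ln(20.197) = 3.0055, so t = 3.0055/0.455 = 6.6055.

6.6 days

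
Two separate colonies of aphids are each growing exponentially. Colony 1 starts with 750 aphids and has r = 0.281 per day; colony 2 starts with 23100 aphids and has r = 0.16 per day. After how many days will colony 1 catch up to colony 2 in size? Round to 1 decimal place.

28.3 days

Set 750·e^(0.281t) = 23100·e^(0.16t).
e^((0.281 − 0.16)t) = 23100/750 → e^(0.121·t) = 30.8.
0.121·t = ln(30.8) = 3.4275, so t = 3.4275/0.121 = 28.327.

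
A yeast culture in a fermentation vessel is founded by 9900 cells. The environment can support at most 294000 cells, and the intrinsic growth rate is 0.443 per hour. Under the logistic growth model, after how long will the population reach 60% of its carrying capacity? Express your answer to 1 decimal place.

8.5 hours

A = (K − N₀)/N₀ = (294000 − 9900)/9900 = 28.697.
Solve 294000/(1 + 28.697·e^(−0.443t)) = 176400: 1 + 28.697·e^(−0.443t) = 1.6667, so e^(−0.443t) = 0.0232313.
−0.443·t = ln(0.0232313) = -3.7623, so t = 3.7623/0.443 = 8.4927.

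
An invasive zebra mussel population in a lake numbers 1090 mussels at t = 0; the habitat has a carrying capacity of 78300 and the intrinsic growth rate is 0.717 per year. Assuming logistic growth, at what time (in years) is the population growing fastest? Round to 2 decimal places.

5.94 years

Logistic growth is fastest at N = K/2 = 39150.
A = (K − N₀)/N₀ = 70.835. Set K/(1 + A·e^(−rt)) = K/2 → A·e^(−rt) = 1.
e^(−0.717t) = 1/70.835 = 0.0141173, so t = ln(70.835)/0.717 = 4.2604/0.717 = 5.9419.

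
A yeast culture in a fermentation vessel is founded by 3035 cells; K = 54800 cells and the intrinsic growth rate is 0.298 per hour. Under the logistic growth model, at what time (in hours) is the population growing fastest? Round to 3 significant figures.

9.52 hours

Logistic growth is fastest at N = K/2 = 27400.
A = (K − N₀)/N₀ = 17.056. Set K/(1 + A·e^(−rt)) = K/2 → A·e^(−rt) = 1.
e^(−0.298t) = 1/17.056 = 0.0586303, so t = ln(17.056)/0.298 = 2.8365/0.298 = 9.5185.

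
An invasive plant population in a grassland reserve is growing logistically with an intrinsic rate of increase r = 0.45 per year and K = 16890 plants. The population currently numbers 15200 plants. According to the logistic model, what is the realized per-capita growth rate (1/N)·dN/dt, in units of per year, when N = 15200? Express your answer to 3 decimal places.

0.045 per year

(1/N)·dN/dt = r(1 − N/K) = 0.45 × (1 − 15200/16890).
= 0.45 × 0.10006 = 0.045027.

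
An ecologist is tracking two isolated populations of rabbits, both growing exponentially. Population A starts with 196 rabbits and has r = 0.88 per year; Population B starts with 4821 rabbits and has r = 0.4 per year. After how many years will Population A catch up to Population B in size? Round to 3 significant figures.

6.67 years

Set 196·e^(0.88t) = 4821·e^(0.4t).
e^((0.88 − 0.4)t) = 4821/196 → e^(0.48·t) = 24.597.
0.48·t = ln(24.597) = 3.2026, so t = 3.2026/0.48 = 6.6721.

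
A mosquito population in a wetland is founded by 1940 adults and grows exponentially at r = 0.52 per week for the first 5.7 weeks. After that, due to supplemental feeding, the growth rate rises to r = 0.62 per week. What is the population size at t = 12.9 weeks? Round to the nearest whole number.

3263932 adults

Phase 1: N(5.7) = 1940·e^(0.52×5.7) = 1940·e^2.964 = 37588.1.
Phase 2 runs for 12.9 − 5.7 = 7.2 weeks at r = 0.62.
N(12.9) = 37588.1·e^(0.62×7.2) = 37588.1·e^4.464 = 3.263932×10^6.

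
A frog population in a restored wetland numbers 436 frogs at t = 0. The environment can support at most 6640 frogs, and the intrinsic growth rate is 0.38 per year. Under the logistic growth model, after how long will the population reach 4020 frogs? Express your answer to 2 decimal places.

A = (K − N₀)/N₀ = (6640 − 436)/436 = 14.229.
Solve 6640/(1 + 14.229·e^(−0.38t)) = 4020: 1 + 14.229·e^(−0.38t) = 1.6517, so e^(−0.38t) = 0.0458026.
−0.38·t = ln(0.0458026) = -3.0834, so t = 3.0834/0.38 = 8.1142.

8.11 years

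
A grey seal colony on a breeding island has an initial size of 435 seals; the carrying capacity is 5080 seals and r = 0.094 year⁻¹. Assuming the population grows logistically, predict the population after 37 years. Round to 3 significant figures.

A = (K − N₀)/N₀ = (5080 − 435)/435 = 10.678.
N(t) = K/(1 + A·e^(−rt)) = 5080/(1 + 10.678×e^(−0.094×37)).
e^(−3.478) = 0.030869; denominator = 1 + 10.678×0.030869 = 1.3296.
N = 5080/1.3296 = 3820.63.

3820 seals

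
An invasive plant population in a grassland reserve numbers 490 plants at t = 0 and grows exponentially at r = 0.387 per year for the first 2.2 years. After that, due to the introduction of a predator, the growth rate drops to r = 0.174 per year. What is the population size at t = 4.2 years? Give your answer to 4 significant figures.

Phase 1: N(2.2) = 490·e^(0.387×2.2) = 490·e^0.8514 = 1148.03.
Phase 2 runs for 4.2 − 2.2 = 2 years at r = 0.174.
N(4.2) = 1148.03·e^(0.174×2) = 1148.03·e^0.348 = 1625.88.

1626 plants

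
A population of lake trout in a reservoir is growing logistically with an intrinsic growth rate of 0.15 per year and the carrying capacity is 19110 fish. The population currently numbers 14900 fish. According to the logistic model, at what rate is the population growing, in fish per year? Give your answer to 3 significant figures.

dN/dt = rN(1 − N/K) = 0.15 × 14900 × (1 − 14900/19110).
1 − 14900/19110 = 0.2203; dN/dt = 0.15 × 14900 × 0.2203 = 492.38.

492 fish per year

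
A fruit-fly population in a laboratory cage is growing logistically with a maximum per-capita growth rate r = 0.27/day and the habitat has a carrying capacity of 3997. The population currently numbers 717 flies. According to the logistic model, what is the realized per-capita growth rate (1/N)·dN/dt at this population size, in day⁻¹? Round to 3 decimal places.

(1/N)·dN/dt = r(1 − N/K) = 0.27 × (1 − 717/3997).
= 0.27 × 0.82062 = 0.22157.

0.222 per day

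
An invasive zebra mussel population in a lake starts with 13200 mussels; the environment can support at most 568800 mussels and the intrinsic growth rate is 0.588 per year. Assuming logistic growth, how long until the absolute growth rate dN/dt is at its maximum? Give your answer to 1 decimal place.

6.4 years

Logistic growth is fastest at N = K/2 = 284400.
A = (K − N₀)/N₀ = 42.091. Set K/(1 + A·e^(−rt)) = K/2 → A·e^(−rt) = 1.
e^(−0.588t) = 1/42.091 = 0.0237581, so t = ln(42.091)/0.588 = 3.7398/0.588 = 6.3603.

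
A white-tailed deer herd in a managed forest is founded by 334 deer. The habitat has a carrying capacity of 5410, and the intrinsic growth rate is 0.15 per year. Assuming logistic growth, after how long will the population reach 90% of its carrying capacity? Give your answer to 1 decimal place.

A = (K − N₀)/N₀ = (5410 − 334)/334 = 15.198.
Solve 5410/(1 + 15.198·e^(−0.15t)) = 4869: 1 + 15.198·e^(−0.15t) = 1.1111, so e^(−0.15t) = 0.00731109.
−0.15·t = ln(0.00731109) = -4.9184, so t = 4.9184/0.15 = 32.789.

32.8 years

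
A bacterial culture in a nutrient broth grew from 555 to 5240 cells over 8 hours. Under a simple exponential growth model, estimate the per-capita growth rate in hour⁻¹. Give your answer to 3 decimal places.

0.281 per hour

From N(t) = N₀·e^(rt): e^(r·8) = 5240/555 = 9.4414.
r·8 = ln(9.4414) = 2.2451, so r = 2.2451/8 = 0.28064.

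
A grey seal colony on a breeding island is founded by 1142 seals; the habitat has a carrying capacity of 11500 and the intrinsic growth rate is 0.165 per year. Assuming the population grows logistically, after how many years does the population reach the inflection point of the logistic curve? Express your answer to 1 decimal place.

13.4 years

Logistic growth is fastest at N = K/2 = 5750.
A = (K − N₀)/N₀ = 9.0701. Set K/(1 + A·e^(−rt)) = K/2 → A·e^(−rt) = 1.
e^(−0.165t) = 1/9.0701 = 0.110253, so t = ln(9.0701)/0.165 = 2.205/0.165 = 13.364.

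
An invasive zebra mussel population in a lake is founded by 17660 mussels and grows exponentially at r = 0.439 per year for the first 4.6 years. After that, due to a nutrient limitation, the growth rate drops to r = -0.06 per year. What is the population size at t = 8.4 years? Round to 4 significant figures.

Phase 1: N(4.6) = 17660·e^(0.439×4.6) = 17660·e^2.019 = 133047.
Phase 2 runs for 8.4 − 4.6 = 3.8 years at r = -0.06.
N(8.4) = 133047·e^(-0.06×3.8) = 133047·e^-0.228 = 105922.

105900 mussels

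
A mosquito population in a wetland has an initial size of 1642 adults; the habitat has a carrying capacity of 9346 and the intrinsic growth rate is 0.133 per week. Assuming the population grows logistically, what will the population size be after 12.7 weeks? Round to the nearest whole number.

5007 adults

A = (K − N₀)/N₀ = (9346 − 1642)/1642 = 4.6918.
N(t) = K/(1 + A·e^(−rt)) = 9346/(1 + 4.6918×e^(−0.133×12.7)).
e^(−1.689) = 0.18469; denominator = 1 + 4.6918×0.18469 = 1.8665.
N = 9346/1.8665 = 5007.19.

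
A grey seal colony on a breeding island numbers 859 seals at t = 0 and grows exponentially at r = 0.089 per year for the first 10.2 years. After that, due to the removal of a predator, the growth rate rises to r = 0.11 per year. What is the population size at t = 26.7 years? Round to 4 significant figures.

Phase 1: N(10.2) = 859·e^(0.089×10.2) = 859·e^0.9078 = 2129.34.
Phase 2 runs for 26.7 − 10.2 = 16.5 years at r = 0.11.
N(26.7) = 2129.34·e^(0.11×16.5) = 2129.34·e^1.815 = 13076.5.

13080 seals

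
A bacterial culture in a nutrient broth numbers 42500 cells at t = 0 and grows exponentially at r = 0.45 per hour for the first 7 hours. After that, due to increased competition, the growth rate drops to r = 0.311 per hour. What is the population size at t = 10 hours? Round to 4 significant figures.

Phase 1: N(7) = 42500·e^(0.45×7) = 42500·e^3.15 = 991783.
Phase 2 runs for 10 − 7 = 3 hours at r = 0.311.
N(10) = 991783·e^(0.311×3) = 991783·e^0.933 = 2.521235×10^6.

2521000 cells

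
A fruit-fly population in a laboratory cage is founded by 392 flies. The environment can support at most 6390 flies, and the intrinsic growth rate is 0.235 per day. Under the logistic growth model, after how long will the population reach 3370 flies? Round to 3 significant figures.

12.1 days

A = (K − N₀)/N₀ = (6390 − 392)/392 = 15.301.
Solve 6390/(1 + 15.301·e^(−0.235t)) = 3370: 1 + 15.301·e^(−0.235t) = 1.8961, so e^(−0.235t) = 0.0585675.
−0.235·t = ln(0.0585675) = -2.8376, so t = 2.8376/0.235 = 12.075.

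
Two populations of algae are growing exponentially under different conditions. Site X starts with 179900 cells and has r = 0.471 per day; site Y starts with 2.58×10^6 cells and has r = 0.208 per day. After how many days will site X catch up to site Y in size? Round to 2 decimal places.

Set 179900·e^(0.471t) = 2.58×10^6·e^(0.208t).
e^((0.471 − 0.208)t) = 2.58×10^6/179900 → e^(0.263·t) = 14.341.
0.263·t = ln(14.341) = 2.6631, so t = 2.6631/0.263 = 10.126.

10.13 days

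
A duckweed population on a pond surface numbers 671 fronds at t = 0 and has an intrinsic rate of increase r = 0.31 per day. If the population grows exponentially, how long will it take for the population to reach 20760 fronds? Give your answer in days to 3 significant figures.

11.1 days

Set N₀·e^(rt) = 20760: e^(0.31·t) = 20760/671 = 30.939.
0.31·t = ln(30.939) = 3.432, so t = 3.432/0.31 = 11.071.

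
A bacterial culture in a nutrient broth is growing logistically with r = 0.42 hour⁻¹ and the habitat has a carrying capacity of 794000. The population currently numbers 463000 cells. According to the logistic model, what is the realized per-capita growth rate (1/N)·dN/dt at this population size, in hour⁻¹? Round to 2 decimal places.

(1/N)·dN/dt = r(1 − N/K) = 0.42 × (1 − 463000/794000).
= 0.42 × 0.41688 = 0.17509.

0.18 per hour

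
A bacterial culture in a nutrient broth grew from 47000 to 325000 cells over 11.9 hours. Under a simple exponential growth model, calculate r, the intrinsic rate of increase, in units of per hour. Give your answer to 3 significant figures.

0.162 per hour

From N(t) = N₀·e^(rt): e^(r·11.9) = 325000/47000 = 6.9149.
r·11.9 = ln(6.9149) = 1.9337, so r = 1.9337/11.9 = 0.16249.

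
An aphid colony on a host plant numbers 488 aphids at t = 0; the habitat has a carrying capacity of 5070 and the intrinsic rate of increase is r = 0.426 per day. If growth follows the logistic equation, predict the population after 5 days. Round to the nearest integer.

A = (K − N₀)/N₀ = (5070 − 488)/488 = 9.3893.
N(t) = K/(1 + A·e^(−rt)) = 5070/(1 + 9.3893×e^(−0.426×5)).
e^(−2.13) = 0.11884; denominator = 1 + 9.3893×0.11884 = 2.1158.
N = 5070/2.1158 = 2396.25.

2396 aphids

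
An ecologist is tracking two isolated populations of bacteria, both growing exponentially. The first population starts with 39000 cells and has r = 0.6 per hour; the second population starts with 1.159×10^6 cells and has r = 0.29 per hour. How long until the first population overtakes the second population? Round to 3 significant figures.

10.9 hours

Set 39000·e^(0.6t) = 1.159×10^6·e^(0.29t).
e^((0.6 − 0.29)t) = 1.159×10^6/39000 → e^(0.31·t) = 29.718.
0.31·t = ln(29.718) = 3.3918, so t = 3.3918/0.31 = 10.941.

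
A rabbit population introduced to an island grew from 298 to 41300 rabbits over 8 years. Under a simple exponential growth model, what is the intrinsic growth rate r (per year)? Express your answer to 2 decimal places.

From N(t) = N₀·e^(rt): e^(r·8) = 41300/298 = 138.59.
r·8 = ln(138.59) = 4.9315, so r = 4.9315/8 = 0.61644.

0.62 per year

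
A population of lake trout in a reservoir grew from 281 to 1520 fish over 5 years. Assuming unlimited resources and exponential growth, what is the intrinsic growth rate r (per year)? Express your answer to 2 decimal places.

0.34 per year

From N(t) = N₀·e^(rt): e^(r·5) = 1520/281 = 5.4093.
r·5 = ln(5.4093) = 1.6881, so r = 1.6881/5 = 0.33762.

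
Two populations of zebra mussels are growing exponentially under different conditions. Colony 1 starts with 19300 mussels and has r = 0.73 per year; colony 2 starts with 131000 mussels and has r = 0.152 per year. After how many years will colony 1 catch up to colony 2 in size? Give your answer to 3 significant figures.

3.31 years

Set 19300·e^(0.73t) = 131000·e^(0.152t).
e^((0.73 − 0.152)t) = 131000/19300 → e^(0.578·t) = 6.7876.
0.578·t = ln(6.7876) = 1.9151, so t = 1.9151/0.578 = 3.3133.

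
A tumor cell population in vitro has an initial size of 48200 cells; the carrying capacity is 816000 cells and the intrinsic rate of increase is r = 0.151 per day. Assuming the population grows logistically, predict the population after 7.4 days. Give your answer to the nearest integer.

A = (K − N₀)/N₀ = (816000 − 48200)/48200 = 15.929.
N(t) = K/(1 + A·e^(−rt)) = 816000/(1 + 15.929×e^(−0.151×7.4)).
e^(−1.117) = 0.32713; denominator = 1 + 15.929×0.32713 = 6.211.
N = 816000/6.211 = 131380.

131380 cells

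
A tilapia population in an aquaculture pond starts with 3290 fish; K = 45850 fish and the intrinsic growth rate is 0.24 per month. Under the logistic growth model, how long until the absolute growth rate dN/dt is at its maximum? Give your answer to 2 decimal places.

Logistic growth is fastest at N = K/2 = 22925.
A = (K − N₀)/N₀ = 12.936. Set K/(1 + A·e^(−rt)) = K/2 → A·e^(−rt) = 1.
e^(−0.24t) = 1/12.936 = 0.0773026, so t = ln(12.936)/0.24 = 2.56/0.24 = 10.667.

10.67 months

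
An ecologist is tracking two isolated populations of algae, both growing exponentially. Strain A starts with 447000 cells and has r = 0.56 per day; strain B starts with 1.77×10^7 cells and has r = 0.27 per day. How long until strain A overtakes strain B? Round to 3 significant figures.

12.7 days

Set 447000·e^(0.56t) = 1.77×10^7·e^(0.27t).
e^((0.56 − 0.27)t) = 1.77×10^7/447000 → e^(0.29·t) = 39.597.
0.29·t = ln(39.597) = 3.6788, so t = 3.6788/0.29 = 12.685.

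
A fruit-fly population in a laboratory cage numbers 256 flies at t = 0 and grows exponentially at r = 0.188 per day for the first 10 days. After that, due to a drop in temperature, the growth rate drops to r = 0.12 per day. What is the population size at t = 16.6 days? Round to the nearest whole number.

3704 flies

Phase 1: N(10) = 256·e^(0.188×10) = 256·e^1.88 = 1677.7.
Phase 2 runs for 16.6 − 10 = 6.6 days at r = 0.12.
N(16.6) = 1677.7·e^(0.12×6.6) = 1677.7·e^0.792 = 3704.03.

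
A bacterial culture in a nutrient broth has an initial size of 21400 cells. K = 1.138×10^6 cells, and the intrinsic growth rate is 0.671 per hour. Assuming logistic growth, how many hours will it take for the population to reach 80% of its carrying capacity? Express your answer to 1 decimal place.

8.0 hours

A = (K − N₀)/N₀ = (1.138×10^6 − 21400)/21400 = 52.178.
Solve 1.138×10^6/(1 + 52.178·e^(−0.671t)) = 910400: 1 + 52.178·e^(−0.671t) = 1.25, so e^(−0.671t) = 0.00479133.
−0.671·t = ln(0.00479133) = -5.3409, so t = 5.3409/0.671 = 7.9597.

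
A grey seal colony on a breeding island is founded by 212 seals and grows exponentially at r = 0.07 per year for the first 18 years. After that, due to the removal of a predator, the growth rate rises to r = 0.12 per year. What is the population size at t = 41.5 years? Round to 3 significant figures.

Phase 1: N(18) = 212·e^(0.07×18) = 212·e^1.26 = 747.389.
Phase 2 runs for 41.5 − 18 = 23.5 years at r = 0.12.
N(41.5) = 747.389·e^(0.12×23.5) = 747.389·e^2.82 = 12538.8.

12500 seals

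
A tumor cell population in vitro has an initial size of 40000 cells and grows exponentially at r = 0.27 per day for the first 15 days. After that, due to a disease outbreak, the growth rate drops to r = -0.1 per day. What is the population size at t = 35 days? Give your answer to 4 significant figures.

310700 cells

Phase 1: N(15) = 40000·e^(0.27×15) = 40000·e^4.05 = 2.295898×10^6.
Phase 2 runs for 35 − 15 = 20 days at r = -0.1.
N(35) = 2.295898×10^6·e^(-0.1×20) = 2.295898×10^6·e^-2 = 310716.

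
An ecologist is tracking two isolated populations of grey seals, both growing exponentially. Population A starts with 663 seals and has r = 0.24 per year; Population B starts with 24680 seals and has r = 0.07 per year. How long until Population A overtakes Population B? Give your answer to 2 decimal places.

21.28 years

Set 663·e^(0.24t) = 24680·e^(0.07t).
e^((0.24 − 0.07)t) = 24680/663 → e^(0.17·t) = 37.225.
0.17·t = ln(37.225) = 3.617, so t = 3.617/0.17 = 21.276.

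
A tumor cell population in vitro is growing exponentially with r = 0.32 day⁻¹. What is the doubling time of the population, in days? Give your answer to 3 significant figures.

Doubling time t_d = ln(2)/r = 0.6931/0.32 = 2.1661.

2.17 days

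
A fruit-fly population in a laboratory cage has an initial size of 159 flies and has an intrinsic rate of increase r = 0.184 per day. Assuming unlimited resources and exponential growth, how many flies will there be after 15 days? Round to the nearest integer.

2512 flies

N(t) = N₀·e^(rt) = 159 × e^(0.184×15) = 159 × e^2.76.
e^2.76 ≈ 15.8, so N ≈ 159 × 15.8 = 2512.18.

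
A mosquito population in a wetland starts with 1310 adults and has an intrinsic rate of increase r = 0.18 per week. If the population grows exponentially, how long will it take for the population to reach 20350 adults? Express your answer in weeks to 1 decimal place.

15.2 weeks

Set N₀·e^(rt) = 20350: e^(0.18·t) = 20350/1310 = 15.534.
0.18·t = ln(15.534) = 2.7431, so t = 2.7431/0.18 = 15.239.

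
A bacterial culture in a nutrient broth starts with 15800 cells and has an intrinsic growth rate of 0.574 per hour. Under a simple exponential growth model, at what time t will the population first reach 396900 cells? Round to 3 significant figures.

5.62 hours

Set N₀·e^(rt) = 396900: e^(0.574·t) = 396900/15800 = 25.12.
0.574·t = ln(25.12) = 3.2237, so t = 3.2237/0.574 = 5.6162.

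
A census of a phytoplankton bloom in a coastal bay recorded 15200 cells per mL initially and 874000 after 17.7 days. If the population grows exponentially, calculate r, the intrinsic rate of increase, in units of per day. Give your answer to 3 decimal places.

From N(t) = N₀·e^(rt): e^(r·17.7) = 874000/15200 = 57.5.
r·17.7 = ln(57.5) = 4.0518, so r = 4.0518/17.7 = 0.22891.

0.229 per day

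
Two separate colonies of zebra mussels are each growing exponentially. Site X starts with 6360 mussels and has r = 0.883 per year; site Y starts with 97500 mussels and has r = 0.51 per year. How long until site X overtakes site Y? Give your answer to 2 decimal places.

Set 6360·e^(0.883t) = 97500·e^(0.51t).
e^((0.883 − 0.51)t) = 97500/6360 → e^(0.373·t) = 15.33.
0.373·t = ln(15.33) = 2.7298, so t = 2.7298/0.373 = 7.3186.

7.32 years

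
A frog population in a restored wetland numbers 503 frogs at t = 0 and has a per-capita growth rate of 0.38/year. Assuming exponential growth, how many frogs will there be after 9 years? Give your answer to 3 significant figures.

N(t) = N₀·e^(rt) = 503 × e^(0.38×9) = 503 × e^3.42.
e^3.42 ≈ 30.569, so N ≈ 503 × 30.569 = 15376.4.

15400 frogs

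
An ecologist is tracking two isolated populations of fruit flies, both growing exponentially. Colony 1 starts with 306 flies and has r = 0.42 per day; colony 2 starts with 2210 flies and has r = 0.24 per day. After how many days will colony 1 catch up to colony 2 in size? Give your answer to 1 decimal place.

Set 306·e^(0.42t) = 2210·e^(0.24t).
e^((0.42 − 0.24)t) = 2210/306 → e^(0.18·t) = 7.2222.
0.18·t = ln(7.2222) = 1.9772, so t = 1.9772/0.18 = 10.984.

11.0 days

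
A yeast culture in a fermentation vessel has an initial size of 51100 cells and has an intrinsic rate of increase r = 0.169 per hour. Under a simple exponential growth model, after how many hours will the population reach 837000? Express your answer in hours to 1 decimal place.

16.5 hours

Set N₀·e^(rt) = 837000: e^(0.169·t) = 837000/51100 = 16.38.
0.169·t = ln(16.38) = 2.796, so t = 2.796/0.169 = 16.545.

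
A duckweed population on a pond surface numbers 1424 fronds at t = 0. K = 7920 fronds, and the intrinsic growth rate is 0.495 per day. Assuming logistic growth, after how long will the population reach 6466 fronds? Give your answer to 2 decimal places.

A = (K − N₀)/N₀ = (7920 − 1424)/1424 = 4.5618.
Solve 7920/(1 + 4.5618·e^(−0.495t)) = 6466: 1 + 4.5618·e^(−0.495t) = 1.2249, so e^(−0.495t) = 0.0492938.
−0.495·t = ln(0.0492938) = -3.01, so t = 3.01/0.495 = 6.0807.

6.08 days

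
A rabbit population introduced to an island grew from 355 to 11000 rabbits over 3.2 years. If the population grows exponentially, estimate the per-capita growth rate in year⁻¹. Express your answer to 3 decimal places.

1.073 per year

From N(t) = N₀·e^(rt): e^(r·3.2) = 11000/355 = 30.986.
r·3.2 = ln(30.986) = 3.4335, so r = 3.4335/3.2 = 1.073.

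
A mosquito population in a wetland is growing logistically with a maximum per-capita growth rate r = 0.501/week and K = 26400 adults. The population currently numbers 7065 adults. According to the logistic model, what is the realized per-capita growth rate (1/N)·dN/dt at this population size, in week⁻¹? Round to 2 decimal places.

0.37 per week

(1/N)·dN/dt = r(1 − N/K) = 0.501 × (1 − 7065/26400).
= 0.501 × 0.73239 = 0.36693.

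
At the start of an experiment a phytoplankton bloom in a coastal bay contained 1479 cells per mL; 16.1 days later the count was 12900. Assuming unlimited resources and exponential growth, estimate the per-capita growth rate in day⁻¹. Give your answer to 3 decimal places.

0.135 per day

From N(t) = N₀·e^(rt): e^(r·16.1) = 12900/1479 = 8.7221.
r·16.1 = ln(8.7221) = 2.1659, so r = 2.1659/16.1 = 0.13453.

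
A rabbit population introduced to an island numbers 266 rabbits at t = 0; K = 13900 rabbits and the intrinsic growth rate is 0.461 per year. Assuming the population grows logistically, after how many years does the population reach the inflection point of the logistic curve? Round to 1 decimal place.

Logistic growth is fastest at N = K/2 = 6950.
A = (K − N₀)/N₀ = 51.256. Set K/(1 + A·e^(−rt)) = K/2 → A·e^(−rt) = 1.
e^(−0.461t) = 1/51.256 = 0.01951, so t = ln(51.256)/0.461 = 3.9368/0.461 = 8.5398.

8.5 years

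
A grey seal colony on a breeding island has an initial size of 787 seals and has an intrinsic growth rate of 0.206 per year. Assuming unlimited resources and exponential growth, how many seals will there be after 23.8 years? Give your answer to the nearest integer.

N(t) = N₀·e^(rt) = 787 × e^(0.206×23.8) = 787 × e^4.903.
e^4.903 ≈ 134.67, so N ≈ 787 × 134.67 = 105982.

105982 seals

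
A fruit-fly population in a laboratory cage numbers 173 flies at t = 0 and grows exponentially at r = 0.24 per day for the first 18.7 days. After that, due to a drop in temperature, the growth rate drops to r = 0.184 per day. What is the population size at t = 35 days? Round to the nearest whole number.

308813 flies

Phase 1: N(18.7) = 173·e^(0.24×18.7) = 173·e^4.488 = 15387.2.
Phase 2 runs for 35 − 18.7 = 16.3 days at r = 0.184.
N(35) = 15387.2·e^(0.184×16.3) = 15387.2·e^2.999 = 308813.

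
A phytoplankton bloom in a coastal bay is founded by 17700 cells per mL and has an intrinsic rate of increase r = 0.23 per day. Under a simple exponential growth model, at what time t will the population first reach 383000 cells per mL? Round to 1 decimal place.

13.4 days

Set N₀·e^(rt) = 383000: e^(0.23·t) = 383000/17700 = 21.638.
0.23·t = ln(21.638) = 3.0745, so t = 3.0745/0.23 = 13.367.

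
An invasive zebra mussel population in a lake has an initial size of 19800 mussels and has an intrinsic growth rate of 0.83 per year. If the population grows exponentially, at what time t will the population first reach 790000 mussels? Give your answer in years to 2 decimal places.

4.44 years

Set N₀·e^(rt) = 790000: e^(0.83·t) = 790000/19800 = 39.899.
0.83·t = ln(39.899) = 3.6864, so t = 3.6864/0.83 = 4.4414.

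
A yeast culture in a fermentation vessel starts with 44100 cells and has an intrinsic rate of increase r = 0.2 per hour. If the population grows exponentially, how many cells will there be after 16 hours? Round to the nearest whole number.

1081885 cells

N(t) = N₀·e^(rt) = 44100 × e^(0.2×16) = 44100 × e^3.2.
e^3.2 ≈ 24.533, so N ≈ 44100 × 24.533 = 1.081885×10^6.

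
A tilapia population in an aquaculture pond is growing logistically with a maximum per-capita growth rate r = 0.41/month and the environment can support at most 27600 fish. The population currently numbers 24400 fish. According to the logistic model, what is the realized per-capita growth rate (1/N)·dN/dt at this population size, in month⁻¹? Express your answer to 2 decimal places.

(1/N)·dN/dt = r(1 − N/K) = 0.41 × (1 − 24400/27600).
= 0.41 × 0.11594 = 0.047536.

0.05 per month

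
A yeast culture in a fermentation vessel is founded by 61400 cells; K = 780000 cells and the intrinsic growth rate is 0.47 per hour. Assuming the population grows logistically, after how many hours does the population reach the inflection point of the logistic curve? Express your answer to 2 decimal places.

Logistic growth is fastest at N = K/2 = 390000.
A = (K − N₀)/N₀ = 11.704. Set K/(1 + A·e^(−rt)) = K/2 → A·e^(−rt) = 1.
e^(−0.47t) = 1/11.704 = 0.0854439, so t = ln(11.704)/0.47 = 2.4599/0.47 = 5.2338.

5.23 hours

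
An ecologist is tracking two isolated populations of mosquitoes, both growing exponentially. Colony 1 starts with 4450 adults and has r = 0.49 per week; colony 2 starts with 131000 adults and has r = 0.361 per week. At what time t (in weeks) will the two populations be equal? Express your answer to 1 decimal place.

Set 4450·e^(0.49t) = 131000·e^(0.361t).
e^((0.49 − 0.361)t) = 131000/4450 → e^(0.129·t) = 29.438.
0.129·t = ln(29.438) = 3.3823, so t = 3.3823/0.129 = 26.219.

26.2 weeks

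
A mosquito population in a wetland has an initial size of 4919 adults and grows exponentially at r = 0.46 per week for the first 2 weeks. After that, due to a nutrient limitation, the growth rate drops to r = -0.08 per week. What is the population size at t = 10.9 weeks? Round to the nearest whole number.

Phase 1: N(2) = 4919·e^(0.46×2) = 4919·e^0.92 = 12343.2.
Phase 2 runs for 10.9 − 2 = 8.9 weeks at r = -0.08.
N(10.9) = 12343.2·e^(-0.08×8.9) = 12343.2·e^-0.712 = 6056.34.

6056 adults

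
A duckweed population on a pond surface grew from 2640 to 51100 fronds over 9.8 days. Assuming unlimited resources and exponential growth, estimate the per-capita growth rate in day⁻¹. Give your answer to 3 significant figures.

From N(t) = N₀·e^(rt): e^(r·9.8) = 51100/2640 = 19.356.
r·9.8 = ln(19.356) = 2.963, so r = 2.963/9.8 = 0.30235.

0.302 per day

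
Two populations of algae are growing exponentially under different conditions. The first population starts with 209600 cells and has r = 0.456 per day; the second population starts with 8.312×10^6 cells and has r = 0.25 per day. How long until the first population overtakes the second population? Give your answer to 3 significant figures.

Set 209600·e^(0.456t) = 8.312×10^6·e^(0.25t).
e^((0.456 − 0.25)t) = 8.312×10^6/209600 → e^(0.206·t) = 39.656.
0.206·t = ln(39.656) = 3.6803, so t = 3.6803/0.206 = 17.865.

17.9 days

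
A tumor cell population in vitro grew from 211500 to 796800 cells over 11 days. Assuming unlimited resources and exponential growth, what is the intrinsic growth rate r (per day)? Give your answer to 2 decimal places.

From N(t) = N₀·e^(rt): e^(r·11) = 796800/211500 = 3.7674.
r·11 = ln(3.7674) = 1.3264, so r = 1.3264/11 = 0.12058.

0.12 per day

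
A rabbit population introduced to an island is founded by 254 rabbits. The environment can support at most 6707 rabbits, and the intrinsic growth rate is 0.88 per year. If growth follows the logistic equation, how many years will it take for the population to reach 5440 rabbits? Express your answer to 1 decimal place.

A = (K − N₀)/N₀ = (6707 − 254)/254 = 25.406.
Solve 6707/(1 + 25.406·e^(−0.88t)) = 5440: 1 + 25.406·e^(−0.88t) = 1.2329, so e^(−0.88t) = 0.00916748.
−0.88·t = ln(0.00916748) = -4.6921, so t = 4.6921/0.88 = 5.3319.

5.3 years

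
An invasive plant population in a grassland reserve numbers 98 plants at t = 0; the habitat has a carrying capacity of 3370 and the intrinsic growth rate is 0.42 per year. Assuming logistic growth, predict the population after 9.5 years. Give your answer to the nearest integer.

A = (K − N₀)/N₀ = (3370 − 98)/98 = 33.388.
N(t) = K/(1 + A·e^(−rt)) = 3370/(1 + 33.388×e^(−0.42×9.5)).
e^(−3.99) = 0.0185; denominator = 1 + 33.388×0.0185 = 1.6177.
N = 3370/1.6177 = 2083.25.

2083 plants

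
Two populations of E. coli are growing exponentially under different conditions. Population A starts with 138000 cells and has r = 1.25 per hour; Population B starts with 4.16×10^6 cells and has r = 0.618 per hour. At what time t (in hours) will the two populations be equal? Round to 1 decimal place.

5.4 hours

Set 138000·e^(1.25t) = 4.16×10^6·e^(0.618t).
e^((1.25 − 0.618)t) = 4.16×10^6/138000 → e^(0.632·t) = 30.145.
0.632·t = ln(30.145) = 3.406, so t = 3.406/0.632 = 5.3893.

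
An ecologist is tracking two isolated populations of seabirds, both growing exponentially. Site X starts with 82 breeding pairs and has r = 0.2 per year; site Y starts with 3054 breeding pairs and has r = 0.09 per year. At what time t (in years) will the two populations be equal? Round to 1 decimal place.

Set 82·e^(0.2t) = 3054·e^(0.09t).
e^((0.2 − 0.09)t) = 3054/82 → e^(0.11·t) = 37.244.
0.11·t = ln(37.244) = 3.6175, so t = 3.6175/0.11 = 32.886.

32.9 years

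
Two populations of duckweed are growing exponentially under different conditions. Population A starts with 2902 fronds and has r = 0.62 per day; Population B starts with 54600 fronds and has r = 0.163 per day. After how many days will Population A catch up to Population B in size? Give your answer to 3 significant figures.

Set 2902·e^(0.62t) = 54600·e^(0.163t).
e^((0.62 − 0.163)t) = 54600/2902 → e^(0.457·t) = 18.815.
0.457·t = ln(18.815) = 2.9346, so t = 2.9346/0.457 = 6.4215.

6.42 days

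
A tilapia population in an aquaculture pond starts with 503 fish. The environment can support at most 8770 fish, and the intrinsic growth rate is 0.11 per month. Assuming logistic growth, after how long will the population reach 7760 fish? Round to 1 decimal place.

A = (K − N₀)/N₀ = (8770 − 503)/503 = 16.435.
Solve 8770/(1 + 16.435·e^(−0.11t)) = 7760: 1 + 16.435·e^(−0.11t) = 1.1302, so e^(−0.11t) = 0.00791917.
−0.11·t = ln(0.00791917) = -4.8385, so t = 4.8385/0.11 = 43.986.

44.0 months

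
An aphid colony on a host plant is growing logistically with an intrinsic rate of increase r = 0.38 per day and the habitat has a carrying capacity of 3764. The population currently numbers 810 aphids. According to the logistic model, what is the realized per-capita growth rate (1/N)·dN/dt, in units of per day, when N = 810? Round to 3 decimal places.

0.298 per day

(1/N)·dN/dt = r(1 − N/K) = 0.38 × (1 − 810/3764).
= 0.38 × 0.7848 = 0.29823.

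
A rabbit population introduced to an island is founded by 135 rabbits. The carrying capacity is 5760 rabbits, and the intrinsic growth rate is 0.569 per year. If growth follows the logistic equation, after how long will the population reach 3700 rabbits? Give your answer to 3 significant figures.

7.58 years

A = (K − N₀)/N₀ = (5760 − 135)/135 = 41.667.
Solve 5760/(1 + 41.667·e^(−0.569t)) = 3700: 1 + 41.667·e^(−0.569t) = 1.5568, so e^(−0.569t) = 0.0133622.
−0.569·t = ln(0.0133622) = -4.3153, so t = 4.3153/0.569 = 7.5841.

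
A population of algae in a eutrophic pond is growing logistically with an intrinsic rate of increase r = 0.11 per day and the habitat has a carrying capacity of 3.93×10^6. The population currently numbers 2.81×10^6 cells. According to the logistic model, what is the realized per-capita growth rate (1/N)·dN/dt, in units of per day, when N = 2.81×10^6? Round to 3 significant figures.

0.0313 per day

(1/N)·dN/dt = r(1 − N/K) = 0.11 × (1 − 2.81×10^6/3.93×10^6).
= 0.11 × 0.28499 = 0.031349.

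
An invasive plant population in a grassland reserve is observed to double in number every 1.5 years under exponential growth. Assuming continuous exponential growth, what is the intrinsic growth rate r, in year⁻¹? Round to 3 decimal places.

r = ln(2)/t_d = 0.6931/1.5 = 0.4621.

0.462 per year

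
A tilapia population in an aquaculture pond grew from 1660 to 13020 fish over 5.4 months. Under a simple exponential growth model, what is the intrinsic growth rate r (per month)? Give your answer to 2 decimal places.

From N(t) = N₀·e^(rt): e^(r·5.4) = 13020/1660 = 7.8434.
r·5.4 = ln(7.8434) = 2.0597, so r = 2.0597/5.4 = 0.38142.

0.38 per month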